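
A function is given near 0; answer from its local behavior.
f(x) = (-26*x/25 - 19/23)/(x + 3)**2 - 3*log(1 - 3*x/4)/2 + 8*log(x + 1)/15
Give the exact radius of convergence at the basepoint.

The radius of convergence is 1.

Denominator factor (x + 3)^2: pole of order 2 at -3, modulus 3.
Branch term (8/15)*log(1 - x/(-1)): its argument vanishes at x = -1, a logarithmic branch point, modulus 1.
Branch term (-3/2)*log(1 - x/(4/3)): its argument vanishes at x = 4/3, a logarithmic branch point, modulus 4/3.
The radius of convergence is the smallest modulus among the singular points: 1.


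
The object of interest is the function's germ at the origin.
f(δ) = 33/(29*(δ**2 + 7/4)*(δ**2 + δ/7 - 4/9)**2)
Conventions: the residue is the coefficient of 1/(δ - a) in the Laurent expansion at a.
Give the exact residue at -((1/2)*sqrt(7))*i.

The residue is (77402304/5106552319) + ((168595344/5106552319)*sqrt(7))*i.

The factor δ**2 + 7/4 splits as (δ - a)(δ - a') with a = -((1/2)*sqrt(7))*i, a' = ((1/2)*sqrt(7))*i. At the order-1 pole a set g(δ) = (δ - a)*f(δ) = [33/(29*(δ**2 + δ/7 - 4/9)**2)] / (δ - a').
Simple pole: residue = g(a) at a = -((1/2)*sqrt(7))*i, which is (77402304/5106552319) + ((168595344/5106552319)*sqrt(7))*i.


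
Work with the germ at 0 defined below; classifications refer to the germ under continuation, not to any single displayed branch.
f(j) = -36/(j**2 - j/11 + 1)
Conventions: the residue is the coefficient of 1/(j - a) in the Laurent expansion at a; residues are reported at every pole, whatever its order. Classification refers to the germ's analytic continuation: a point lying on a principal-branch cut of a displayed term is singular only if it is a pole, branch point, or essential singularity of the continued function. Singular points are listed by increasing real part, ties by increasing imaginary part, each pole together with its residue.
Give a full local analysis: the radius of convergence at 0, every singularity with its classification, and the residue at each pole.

Denominator factor (j**2 - j/11 + 1): discriminant -483/121, complex-conjugate roots (1/22) + ((1/22)*sqrt(483))*i and (1/22) - ((1/22)*sqrt(483))*i; poles of order 1, moduli 1 and 1.
The radius of convergence is the smallest modulus among the singular points: 1.
The factor j**2 - j/11 + 1 splits as (j - a)(j - a') with a = (1/22) - ((1/22)*sqrt(483))*i, a' = (1/22) + ((1/22)*sqrt(483))*i. At the order-1 pole a set g(j) = (j - a)*f(j) = [-36] / (j - a').
Simple pole: residue = g(a) at a = (1/22) - ((1/22)*sqrt(483))*i, which is -((132/161)*sqrt(483))*i.
The factor j**2 - j/11 + 1 splits as (j - a)(j - a') with a = (1/22) + ((1/22)*sqrt(483))*i, a' = (1/22) - ((1/22)*sqrt(483))*i. At the order-1 pole a set g(j) = (j - a)*f(j) = [-36] / (j - a').
Simple pole: residue = g(a) at a = (1/22) + ((1/22)*sqrt(483))*i, which is ((132/161)*sqrt(483))*i.
List the singular points by increasing real part (a conjugate pair: the negative imaginary part first).

Radius of convergence at 0: 1.
At (1/22) - ((1/22)*sqrt(483))*i: a pole of order 1; residue -((132/161)*sqrt(483))*i.
At (1/22) + ((1/22)*sqrt(483))*i: a pole of order 1; residue ((132/161)*sqrt(483))*i.


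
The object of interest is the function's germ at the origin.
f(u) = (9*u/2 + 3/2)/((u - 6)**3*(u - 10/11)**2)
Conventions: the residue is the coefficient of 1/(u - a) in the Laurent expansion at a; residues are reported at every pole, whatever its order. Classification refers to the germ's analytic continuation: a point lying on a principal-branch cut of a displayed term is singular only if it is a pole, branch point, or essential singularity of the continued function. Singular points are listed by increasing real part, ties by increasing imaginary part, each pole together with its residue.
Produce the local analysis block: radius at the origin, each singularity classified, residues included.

Radius of convergence at 0: 10/11.
At 10/11: a pole of order 2; residue -1161963/19668992.
At 6: a pole of order 3; residue 1161963/19668992.

Denominator factor (u - 10/11)^2: pole of order 2 at 10/11, modulus 10/11.
Denominator factor (u - 6)^3: pole of order 3 at 6, modulus 6.
The radius of convergence is the smallest modulus among the singular points: 10/11.
At the order-2 pole 10/11 set g(u) = (u - (10/11))^2*f(u) = (9*u/2 + 3/2)/(u - 6)**3.
Order-2 pole: residue = g'(a); g'(10/11) = -1161963/19668992, so the residue is -1161963/19668992.
At the order-3 pole 6 set g(u) = (u - (6))^3*f(u) = (9*u/2 + 3/2)/(u - 10/11)**2.
Order-3 pole: residue = g''(a)/2; g''(6) = 1161963/9834496, so the residue is 1161963/19668992.
List the singular points by increasing real part (a conjugate pair: the negative imaginary part first).


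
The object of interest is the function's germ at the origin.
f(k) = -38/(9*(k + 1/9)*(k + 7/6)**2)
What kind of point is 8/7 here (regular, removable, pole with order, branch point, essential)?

Denominator factors: k + 1/9 = 79/63 at k = 8/7; k + 7/6 = 97/42 at k = 8/7 — none vanishes.
So the germ continues analytically to 8/7.

The point is a regular point.


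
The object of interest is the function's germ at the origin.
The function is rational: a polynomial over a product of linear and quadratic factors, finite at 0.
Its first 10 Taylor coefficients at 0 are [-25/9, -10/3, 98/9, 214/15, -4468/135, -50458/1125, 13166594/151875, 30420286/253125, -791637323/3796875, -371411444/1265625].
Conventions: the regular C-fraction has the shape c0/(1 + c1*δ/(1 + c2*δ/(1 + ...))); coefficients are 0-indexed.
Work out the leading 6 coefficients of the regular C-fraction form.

Taylor coefficients (read off): a_0 = -25/9, a_1 = -10/3, a_2 = 98/9, a_3 = 214/15, a_4 = -4468/135, a_5 = -50458/1125.
c0 = a_0 = -25/9. Peel one level at a time: if S = 1 + c*δ/S' with S'(0) = 1, then c is the δ-coefficient of S and S' = c*δ/(S - 1).
S_1 = c0/f = 1 + (-6/5)*δ + (134/25)*δ^2 + ...; c1 = -6/5.
S_2 = c1*δ/(S_1 - 1) = 1 + (67/15)*δ + (3364/225)*δ^2 + ...; c2 = 67/15.
S_3 = c2*δ/(S_2 - 1) = 1 + (-3364/1005)*δ + (-8585/13467)*δ^2 + ...; c3 = -3364/1005.
S_4 = c3*δ/(S_3 - 1) = 1 + (-42925/225388)*δ + (-2849375/11316496)*δ^2 + ...; c4 = -42925/225388.
S_5 = c4*δ/(S_4 - 1) = 1 + (-7636325/5775988)*δ + ...; c5 = -7636325/5775988.

The regular C-fraction coefficients are [-25/9, -6/5, 67/15, -3364/1005, -42925/225388, -7636325/5775988].


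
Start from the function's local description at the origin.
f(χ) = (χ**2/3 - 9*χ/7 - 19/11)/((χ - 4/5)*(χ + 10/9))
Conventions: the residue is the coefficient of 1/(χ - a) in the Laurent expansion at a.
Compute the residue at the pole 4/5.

At the order-1 pole 4/5 set g(χ) = (χ - (4/5))*f(χ) = (χ**2/3 - 9*χ/7 - 19/11)/(χ + 10/9).
Simple pole: residue = g(a) at a = 4/5, which is -44049/33110.

The residue is -44049/33110.


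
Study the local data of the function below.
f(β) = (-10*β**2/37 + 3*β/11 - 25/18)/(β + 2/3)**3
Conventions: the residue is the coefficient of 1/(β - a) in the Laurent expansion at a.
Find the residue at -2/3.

At the order-3 pole -2/3 set g(β) = (β - (-2/3))^3*f(β) = -10*β**2/37 + 3*β/11 - 25/18.
Order-3 pole: residue = g''(a)/2; g''(-2/3) = -20/37, so the residue is -10/37.

The residue is -10/37.


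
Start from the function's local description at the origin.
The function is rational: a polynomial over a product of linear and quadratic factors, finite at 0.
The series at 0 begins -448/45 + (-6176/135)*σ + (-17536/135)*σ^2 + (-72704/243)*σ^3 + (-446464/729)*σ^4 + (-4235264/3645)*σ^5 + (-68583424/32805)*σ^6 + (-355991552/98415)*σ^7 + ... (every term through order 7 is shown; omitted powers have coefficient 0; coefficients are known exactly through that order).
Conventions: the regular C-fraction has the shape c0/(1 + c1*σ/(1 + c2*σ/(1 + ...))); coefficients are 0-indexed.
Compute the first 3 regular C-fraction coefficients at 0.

Taylor coefficients (read off): a_0 = -448/45, a_1 = -6176/135, a_2 = -17536/135.
c0 = a_0 = -448/45. Peel one level at a time: if S = 1 + c*σ/S' with S'(0) = 1, then c is the σ-coefficient of S and S' = c*σ/(S - 1).
S_1 = c0/f = 1 + (-193/42)*σ + (14233/1764)*σ^2 + ...; c1 = -193/42.
S_2 = c1*σ/(S_1 - 1) = 1 + (14233/8106)*σ + ...; c2 = 14233/8106.

The regular C-fraction coefficients are [-448/45, -193/42, 14233/8106].


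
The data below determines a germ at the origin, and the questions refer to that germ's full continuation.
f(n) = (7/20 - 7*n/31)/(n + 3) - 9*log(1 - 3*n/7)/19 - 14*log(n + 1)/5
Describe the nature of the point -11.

The point is a regular point.

Denominator factors: n + 3 = -8 at n = -11 — none vanishes.
Branch term log(1 - n/(-1)): argument at -11 is -10, nonzero, so -11 is not its branch point (a point on a principal cut is still regular for the continued germ).
Branch term log(1 - n/(7/3)): argument at -11 is 40/7, nonzero, so -11 is not its branch point (a point on a principal cut is still regular for the continued germ).
So the germ continues analytically to -11.


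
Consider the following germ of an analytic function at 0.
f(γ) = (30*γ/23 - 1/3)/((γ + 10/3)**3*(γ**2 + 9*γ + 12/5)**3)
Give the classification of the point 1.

The point is a regular point.

Denominator factors: γ + 10/3 = 13/3 at γ = 1; γ**2 + 9*γ + 12/5 = 62/5 at γ = 1 — none vanishes.
So the germ continues analytically to 1.


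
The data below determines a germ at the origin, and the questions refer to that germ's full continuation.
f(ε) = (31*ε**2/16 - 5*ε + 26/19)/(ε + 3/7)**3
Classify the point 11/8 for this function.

Denominator factors: ε + 3/7 = 101/56 at ε = 11/8 — none vanishes.
So the germ continues analytically to 11/8.

The point is a regular point.


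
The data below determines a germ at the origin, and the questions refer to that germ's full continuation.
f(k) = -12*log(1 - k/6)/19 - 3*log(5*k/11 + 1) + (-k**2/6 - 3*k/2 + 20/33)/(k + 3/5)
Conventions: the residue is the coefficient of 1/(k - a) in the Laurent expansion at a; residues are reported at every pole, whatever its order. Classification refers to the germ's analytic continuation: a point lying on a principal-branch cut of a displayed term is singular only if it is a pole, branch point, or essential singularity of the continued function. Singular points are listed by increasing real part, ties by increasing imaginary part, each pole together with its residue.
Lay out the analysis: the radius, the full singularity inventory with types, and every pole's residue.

Denominator factor (k + 3/5): pole of order 1 at -3/5, modulus 3/5.
Branch term (-12/19)*log(1 - k/(6)): its argument vanishes at k = 6, a logarithmic branch point, modulus 6.
Branch term (-3)*log(1 - k/(-11/5)): its argument vanishes at k = -11/5, a logarithmic branch point, modulus 11/5.
The radius of convergence is the smallest modulus among the singular points: 3/5.
The branch terms are analytic at -3/5 and contribute nothing to the residue; only the rational part matters.
At the order-1 pole -3/5 set g(k) = (k - (-3/5))*(rational part) = -k**2/6 - 3*k/2 + 20/33.
Simple pole: residue = g(a) at a = -3/5, which is 1193/825.
List the singular points by increasing real part (a conjugate pair: the negative imaginary part first).

Radius of convergence at 0: 3/5.
At -11/5: a logarithmic branch point.
At -3/5: a pole of order 1; residue 1193/825.
At 6: a logarithmic branch point.


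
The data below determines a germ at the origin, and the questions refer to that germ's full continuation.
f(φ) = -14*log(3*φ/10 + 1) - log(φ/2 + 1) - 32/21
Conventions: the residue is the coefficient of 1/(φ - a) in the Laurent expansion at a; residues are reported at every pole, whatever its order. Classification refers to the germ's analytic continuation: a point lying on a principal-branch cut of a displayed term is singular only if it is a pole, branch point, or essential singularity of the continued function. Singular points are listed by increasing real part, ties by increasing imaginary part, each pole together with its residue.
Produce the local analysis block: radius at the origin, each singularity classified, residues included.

Radius of convergence at 0: 2.
At -10/3: a logarithmic branch point.
At -2: a logarithmic branch point.

Branch term (-14)*log(1 - φ/(-10/3)): its argument vanishes at φ = -10/3, a logarithmic branch point, modulus 10/3.
Branch term (-1)*log(1 - φ/(-2)): its argument vanishes at φ = -2, a logarithmic branch point, modulus 2.
The radius of convergence is the smallest modulus among the singular points: 2.
List the singular points by increasing real part (a conjugate pair: the negative imaginary part first).


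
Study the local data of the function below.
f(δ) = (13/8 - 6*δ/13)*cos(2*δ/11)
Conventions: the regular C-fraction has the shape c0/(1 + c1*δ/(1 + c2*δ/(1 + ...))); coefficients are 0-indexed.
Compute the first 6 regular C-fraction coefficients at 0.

The regular C-fraction coefficients are [13/8, 48/169, -167953/490776, 169/2904, 6760/167953, 6919304/28384057].

Taylor coefficients (expand at 0): a_0 = 13/8, a_1 = -6/13, a_2 = -13/484, a_3 = 12/1573, a_4 = 13/175692, a_5 = -4/190333.
c0 = a_0 = 13/8. Peel one level at a time: if S = 1 + c*δ/S' with S'(0) = 1, then c is the δ-coefficient of S and S' = c*δ/(S - 1).
S_1 = c0/f = 1 + (48/169)*δ + (335906/3455881)*δ^2 + ...; c1 = 48/169.
S_2 = c1*δ/(S_1 - 1) = 1 + (-167953/490776)*δ + (167953/8433216)*δ^2 + ...; c2 = -167953/490776.
S_3 = c2*δ/(S_2 - 1) = 1 + (169/2904)*δ + (-142805/60966939)*δ^2 + ...; c3 = 169/2904.
S_4 = c3*δ/(S_3 - 1) = 1 + (6760/167953)*δ + (-276772160/28208210209)*δ^2 + ...; c4 = 6760/167953.
S_5 = c4*δ/(S_4 - 1) = 1 + (6919304/28384057)*δ + ...; c5 = 6919304/28384057.


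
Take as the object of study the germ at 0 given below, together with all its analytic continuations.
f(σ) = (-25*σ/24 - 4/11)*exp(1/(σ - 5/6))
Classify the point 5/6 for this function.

The point is an essential singularity.

The exponent 1/(σ - (5/6)) has a pole at 5/6, so exp(1/(σ - (5/6))) takes every nonzero value near it: an essential singularity (not a pole of any order).


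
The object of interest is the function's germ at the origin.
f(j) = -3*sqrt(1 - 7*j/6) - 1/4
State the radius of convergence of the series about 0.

Branch term (-3)*sqrt(1 - j/(6/7)): its argument vanishes at j = 6/7, a square-root branch point, modulus 6/7.
The radius of convergence is the smallest modulus among the singular points: 6/7.

The radius of convergence is 6/7.


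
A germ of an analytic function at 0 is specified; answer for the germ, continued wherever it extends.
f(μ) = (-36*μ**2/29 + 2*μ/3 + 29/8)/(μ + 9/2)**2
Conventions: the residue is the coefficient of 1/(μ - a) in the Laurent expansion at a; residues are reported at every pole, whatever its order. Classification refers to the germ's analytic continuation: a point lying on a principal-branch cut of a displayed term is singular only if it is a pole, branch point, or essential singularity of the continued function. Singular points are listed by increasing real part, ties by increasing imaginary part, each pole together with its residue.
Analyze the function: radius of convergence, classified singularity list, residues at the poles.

Denominator factor (μ + 9/2)^2: pole of order 2 at -9/2, modulus 9/2.
The radius of convergence is the smallest modulus among the singular points: 9/2.
At the order-2 pole -9/2 set g(μ) = (μ - (-9/2))^2*f(μ) = -36*μ**2/29 + 2*μ/3 + 29/8.
Order-2 pole: residue = g'(a); g'(-9/2) = 1030/87, so the residue is 1030/87.

Radius of convergence at 0: 9/2.
At -9/2: a pole of order 2; residue 1030/87.


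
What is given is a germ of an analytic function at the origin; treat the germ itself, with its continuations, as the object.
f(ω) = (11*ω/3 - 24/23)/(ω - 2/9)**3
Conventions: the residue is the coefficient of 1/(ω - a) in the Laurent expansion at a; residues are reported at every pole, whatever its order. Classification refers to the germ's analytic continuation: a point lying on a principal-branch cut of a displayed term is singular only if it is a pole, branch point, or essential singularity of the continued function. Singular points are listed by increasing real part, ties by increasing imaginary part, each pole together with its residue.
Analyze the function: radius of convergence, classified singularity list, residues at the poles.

Radius of convergence at 0: 2/9.
At 2/9: a pole of order 3; residue 0.

Denominator factor (ω - 2/9)^3: pole of order 3 at 2/9, modulus 2/9.
The radius of convergence is the smallest modulus among the singular points: 2/9.
At the order-3 pole 2/9 set g(ω) = (ω - (2/9))^3*f(ω) = 11*ω/3 - 24/23.
Order-3 pole: residue = g''(a)/2; g''(2/9) = 0, so the residue is 0.


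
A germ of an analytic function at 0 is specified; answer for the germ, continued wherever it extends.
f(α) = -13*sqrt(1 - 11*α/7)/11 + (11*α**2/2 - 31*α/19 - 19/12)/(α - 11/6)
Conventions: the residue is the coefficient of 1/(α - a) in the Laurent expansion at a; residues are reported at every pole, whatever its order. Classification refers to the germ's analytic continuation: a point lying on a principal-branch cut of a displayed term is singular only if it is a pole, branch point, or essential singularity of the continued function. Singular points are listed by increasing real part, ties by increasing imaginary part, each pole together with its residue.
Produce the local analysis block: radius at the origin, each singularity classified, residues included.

Radius of convergence at 0: 7/11.
At 7/11: an algebraic (square-root) branch point.
At 11/6: a pole of order 1; residue 19031/1368.

Denominator factor (α - 11/6): pole of order 1 at 11/6, modulus 11/6.
Branch term (-13/11)*sqrt(1 - α/(7/11)): its argument vanishes at α = 7/11, a square-root branch point, modulus 7/11.
The radius of convergence is the smallest modulus among the singular points: 7/11.
The branch term is analytic at 11/6 and contributes nothing to the residue; only the rational part matters.
At the order-1 pole 11/6 set g(α) = (α - (11/6))*(rational part) = 11*α**2/2 - 31*α/19 - 19/12.
Simple pole: residue = g(a) at a = 11/6, which is 19031/1368.
List the singular points by increasing real part (a conjugate pair: the negative imaginary part first).


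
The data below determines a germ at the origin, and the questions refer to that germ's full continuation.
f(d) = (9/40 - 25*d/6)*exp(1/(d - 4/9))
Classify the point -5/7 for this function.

The point is a regular point.

There is no denominator, hence no pole anywhere.
The essential point of exp(1/(d - (4/9))) is 4/9, not -5/7.
So the germ continues analytically to -5/7.


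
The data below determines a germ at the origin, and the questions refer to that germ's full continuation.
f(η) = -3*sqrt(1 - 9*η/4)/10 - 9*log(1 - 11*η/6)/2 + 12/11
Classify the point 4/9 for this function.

The point is an algebraic (square-root) branch point.

The term (-3/10)*sqrt(1 - η/(4/9)) has argument 1 - 4/9/(4/9) = 0 at 4/9: a square-root (algebraic, two-sheeted) branch point; the remaining terms are analytic or single-valued there.


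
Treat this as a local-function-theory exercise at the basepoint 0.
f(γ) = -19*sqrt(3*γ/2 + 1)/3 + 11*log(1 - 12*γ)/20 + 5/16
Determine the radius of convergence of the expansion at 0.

Branch term (11/20)*log(1 - γ/(1/12)): its argument vanishes at γ = 1/12, a logarithmic branch point, modulus 1/12.
Branch term (-19/3)*sqrt(1 - γ/(-2/3)): its argument vanishes at γ = -2/3, a square-root branch point, modulus 2/3.
The radius of convergence is the smallest modulus among the singular points: 1/12.

The radius of convergence is 1/12.


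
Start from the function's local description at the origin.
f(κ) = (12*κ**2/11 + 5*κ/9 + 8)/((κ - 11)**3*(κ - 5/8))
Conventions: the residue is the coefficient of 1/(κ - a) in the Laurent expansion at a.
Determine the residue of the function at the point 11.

At the order-3 pole 11 set g(κ) = (κ - (11))^3*f(κ) = (12*κ**2/11 + 5*κ/9 + 8)/(κ - 5/8).
Order-3 pole: residue = g''(a)/2; g''(11) = 889408/56606913, so the residue is 444704/56606913.

The residue is 444704/56606913.


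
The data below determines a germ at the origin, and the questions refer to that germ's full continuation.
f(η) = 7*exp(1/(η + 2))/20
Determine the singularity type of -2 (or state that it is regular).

The exponent 1/(η - (-2)) has a pole at -2, so exp(1/(η - (-2))) takes every nonzero value near it: an essential singularity (not a pole of any order).

The point is an essential singularity.


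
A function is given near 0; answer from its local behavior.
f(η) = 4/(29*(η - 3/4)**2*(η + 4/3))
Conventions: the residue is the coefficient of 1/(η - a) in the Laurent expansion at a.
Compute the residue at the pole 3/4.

The residue is -576/18125.

At the order-2 pole 3/4 set g(η) = (η - (3/4))^2*f(η) = 4/(29*(η + 4/3)).
Order-2 pole: residue = g'(a); g'(3/4) = -576/18125, so the residue is -576/18125.


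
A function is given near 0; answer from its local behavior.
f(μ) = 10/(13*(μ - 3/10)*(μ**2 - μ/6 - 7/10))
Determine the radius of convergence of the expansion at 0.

Denominator factor (μ - 3/10): pole of order 1 at 3/10, modulus 3/10.
Denominator factor (μ**2 - μ/6 - 7/10): discriminant 509/180, real irrational roots 1/12 + (1/60)*sqrt(2545) and 1/12 - (1/60)*sqrt(2545); poles of order 1, moduli 1/12 + (1/60)*sqrt(2545) and -1/12 + (1/60)*sqrt(2545).
The radius of convergence is the smallest modulus among the singular points: 3/10.

The radius of convergence is 3/10.


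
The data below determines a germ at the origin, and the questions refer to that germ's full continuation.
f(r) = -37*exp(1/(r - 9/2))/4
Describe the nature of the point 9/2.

The exponent 1/(r - (9/2)) has a pole at 9/2, so exp(1/(r - (9/2))) takes every nonzero value near it: an essential singularity (not a pole of any order).

The point is an essential singularity.


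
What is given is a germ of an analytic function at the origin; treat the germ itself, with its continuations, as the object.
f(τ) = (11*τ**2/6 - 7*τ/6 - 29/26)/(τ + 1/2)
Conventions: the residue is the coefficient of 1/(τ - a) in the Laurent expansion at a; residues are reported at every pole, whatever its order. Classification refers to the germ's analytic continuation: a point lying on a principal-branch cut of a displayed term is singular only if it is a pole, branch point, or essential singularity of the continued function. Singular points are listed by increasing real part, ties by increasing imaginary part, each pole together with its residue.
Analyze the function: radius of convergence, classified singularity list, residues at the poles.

Radius of convergence at 0: 1/2.
At -1/2: a pole of order 1; residue -23/312.

Denominator factor (τ + 1/2): pole of order 1 at -1/2, modulus 1/2.
The radius of convergence is the smallest modulus among the singular points: 1/2.
At the order-1 pole -1/2 set g(τ) = (τ - (-1/2))*f(τ) = 11*τ**2/6 - 7*τ/6 - 29/26.
Simple pole: residue = g(a) at a = -1/2, which is -23/312.


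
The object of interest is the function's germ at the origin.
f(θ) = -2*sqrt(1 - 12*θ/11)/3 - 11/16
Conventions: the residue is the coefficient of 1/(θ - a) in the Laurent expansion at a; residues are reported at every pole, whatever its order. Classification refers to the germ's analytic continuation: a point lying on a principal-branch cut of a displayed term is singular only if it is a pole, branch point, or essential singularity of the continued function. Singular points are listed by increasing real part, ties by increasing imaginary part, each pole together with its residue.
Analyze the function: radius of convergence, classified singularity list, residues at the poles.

Radius of convergence at 0: 11/12.
At 11/12: an algebraic (square-root) branch point.

Branch term (-2/3)*sqrt(1 - θ/(11/12)): its argument vanishes at θ = 11/12, a square-root branch point, modulus 11/12.
The radius of convergence is the smallest modulus among the singular points: 11/12.


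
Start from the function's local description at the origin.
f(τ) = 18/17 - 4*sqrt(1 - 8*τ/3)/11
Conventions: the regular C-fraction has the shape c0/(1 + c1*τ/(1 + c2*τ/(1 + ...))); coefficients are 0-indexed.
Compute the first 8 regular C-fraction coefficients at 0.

The regular C-fraction coefficients are [130/187, -136/195, 2/65, 130/9, -142/9, -2/71, -278/213, -142/417].

Taylor coefficients (expand at 0): a_0 = 130/187, a_1 = 16/33, a_2 = 32/99, a_3 = 128/297, a_4 = 640/891, a_5 = 3584/2673, a_6 = 7168/2673, a_7 = 4096/729.
c0 = a_0 = 130/187. Peel one level at a time: if S = 1 + c*τ/S' with S'(0) = 1, then c is the τ-coefficient of S and S' = c*τ/(S - 1).
S_1 = c0/f = 1 + (-136/195)*τ + (272/12675)*τ^2 + ...; c1 = -136/195.
S_2 = c1*τ/(S_1 - 1) = 1 + (2/65)*τ + (-4/9)*τ^2 + ...; c2 = 2/65.
S_3 = c2*τ/(S_2 - 1) = 1 + (130/9)*τ + (18460/81)*τ^2 + ...; c3 = 130/9.
S_4 = c3*τ/(S_3 - 1) = 1 + (-142/9)*τ + (-4/9)*τ^2 + ...; c4 = -142/9.
S_5 = c4*τ/(S_4 - 1) = 1 + (-2/71)*τ + (-556/15123)*τ^2 + ...; c5 = -2/71.
S_6 = c5*τ/(S_5 - 1) = 1 + (-278/213)*τ + (-4/9)*τ^2 + ...; c6 = -278/213.
S_7 = c6*τ/(S_6 - 1) = 1 + (-142/417)*τ + ...; c7 = -142/417.


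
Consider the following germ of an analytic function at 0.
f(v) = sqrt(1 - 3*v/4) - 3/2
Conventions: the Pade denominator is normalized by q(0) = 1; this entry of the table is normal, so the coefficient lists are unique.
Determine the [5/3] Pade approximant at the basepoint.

Taylor coefficients needed (expand at 0): a_0 = -1/2, a_1 = -3/8, a_2 = -9/128, a_3 = -27/1024, a_4 = -405/32768, a_5 = -1701/262144, a_6 = -15309/4194304, a_7 = -72171/33554432, a_8 = -2814669/2147483648.
Write the denominator as Q(v) = 1 + q1*v + q2*v^2 + q3*v^3. Requiring Q*f - P = O(v^9) with deg P <= 5 kills the coefficients of v^6..v^8 in Q*f:
  v^6: a_6 + q1*a_5 + q2*a_4 + q3*a_3 = 0, i.e. -15309/4194304 + (-1701/262144)*q1 + (-405/32768)*q2 + (-27/1024)*q3 = 0.
  v^7: a_7 + q1*a_6 + q2*a_5 + q3*a_4 = 0, i.e. -72171/33554432 + (-15309/4194304)*q1 + (-1701/262144)*q2 + (-405/32768)*q3 = 0.
  v^8: a_8 + q1*a_7 + q2*a_6 + q3*a_5 = 0, i.e. -2814669/2147483648 + (-72171/33554432)*q1 + (-15309/4194304)*q2 + (-1701/262144)*q3 = 0.
Solving this linear system: q1 = -81/64, q2 = 243/512, q3 = -405/8192.
The numerator is Q*f truncated at degree 5: P0 = a_0 = -1/2; P1 = a_1 + q1*a_0 = 33/128; P2 = a_2 + q1*a_1 + q2*a_0 = 171/1024; P3 = a_3 + q1*a_2 + q2*a_1 + q3*a_0 = -1485/16384; P4 = a_4 + q1*a_3 + q2*a_2 + q3*a_1 = 405/65536; P5 = a_5 + q1*a_4 + q2*a_3 + q3*a_2 = 243/2097152.

The Pade approximant has numerator coefficients [-1/2, 33/128, 171/1024, -1485/16384, 405/65536, 243/2097152]; denominator coefficients [1, -81/64, 243/512, -405/8192].


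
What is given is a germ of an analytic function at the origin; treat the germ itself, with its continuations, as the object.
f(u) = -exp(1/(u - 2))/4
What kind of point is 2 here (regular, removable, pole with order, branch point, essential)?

The exponent 1/(u - (2)) has a pole at 2, so exp(1/(u - (2))) takes every nonzero value near it: an essential singularity (not a pole of any order).

The point is an essential singularity.


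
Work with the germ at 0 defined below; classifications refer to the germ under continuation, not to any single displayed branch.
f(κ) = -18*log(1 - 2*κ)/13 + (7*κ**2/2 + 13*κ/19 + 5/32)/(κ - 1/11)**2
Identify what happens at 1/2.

The point is a logarithmic branch point.

The term (-18/13)*log(1 - κ/(1/2)) has argument 1 - 1/2/(1/2) = 0 at 1/2: a logarithmic (infinitely-sheeted) branch point; the remaining terms are analytic or single-valued there.


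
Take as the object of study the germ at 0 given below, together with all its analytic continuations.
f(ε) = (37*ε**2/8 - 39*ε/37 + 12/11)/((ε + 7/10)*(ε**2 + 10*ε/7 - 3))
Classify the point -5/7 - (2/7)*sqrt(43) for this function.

The denominator factor ε**2 + 10*ε/7 - 3 vanishes at -5/7 - (2/7)*sqrt(43) and appears to the power 1; the numerator there equals 3260791/159544 + (7937/3626)*sqrt(43), nonzero, and no other factor vanishes.
Hence a pole whose order is the multiplicity, 1.

The point is a pole of order 1.


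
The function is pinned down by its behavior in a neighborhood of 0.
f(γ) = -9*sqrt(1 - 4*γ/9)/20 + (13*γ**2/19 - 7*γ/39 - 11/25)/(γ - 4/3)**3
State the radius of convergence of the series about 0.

The radius of convergence is 4/3.

Denominator factor (γ - 4/3)^3: pole of order 3 at 4/3, modulus 4/3.
Branch term (-9/20)*sqrt(1 - γ/(9/4)): its argument vanishes at γ = 9/4, a square-root branch point, modulus 9/4.
The radius of convergence is the smallest modulus among the singular points: 4/3.


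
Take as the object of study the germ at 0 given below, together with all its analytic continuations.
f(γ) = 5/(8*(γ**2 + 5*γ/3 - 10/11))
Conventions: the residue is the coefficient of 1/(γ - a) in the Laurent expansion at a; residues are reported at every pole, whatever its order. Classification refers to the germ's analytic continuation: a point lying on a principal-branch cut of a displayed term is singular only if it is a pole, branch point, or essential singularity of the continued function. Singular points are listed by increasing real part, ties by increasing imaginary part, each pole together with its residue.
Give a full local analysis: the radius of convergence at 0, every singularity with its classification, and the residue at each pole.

Radius of convergence at 0: -5/6 + (1/66)*sqrt(6985).
At -5/6 - (1/66)*sqrt(6985): a pole of order 1; residue -(3/1016)*sqrt(6985).
At -5/6 + (1/66)*sqrt(6985): a pole of order 1; residue (3/1016)*sqrt(6985).

Denominator factor (γ**2 + 5*γ/3 - 10/11): discriminant 635/99, real irrational roots -5/6 + (1/66)*sqrt(6985) and -5/6 - (1/66)*sqrt(6985); poles of order 1, moduli -5/6 + (1/66)*sqrt(6985) and 5/6 + (1/66)*sqrt(6985).
The radius of convergence is the smallest modulus among the singular points: -5/6 + (1/66)*sqrt(6985).
The factor γ**2 + 5*γ/3 - 10/11 splits as (γ - a)(γ - a') with a = -5/6 - (1/66)*sqrt(6985), a' = -5/6 + (1/66)*sqrt(6985). At the order-1 pole a set g(γ) = (γ - a)*f(γ) = [5/8] / (γ - a').
Simple pole: residue = g(a) at a = -5/6 - (1/66)*sqrt(6985), which is -(3/1016)*sqrt(6985).
The factor γ**2 + 5*γ/3 - 10/11 splits as (γ - a)(γ - a') with a = -5/6 + (1/66)*sqrt(6985), a' = -5/6 - (1/66)*sqrt(6985). At the order-1 pole a set g(γ) = (γ - a)*f(γ) = [5/8] / (γ - a').
Simple pole: residue = g(a) at a = -5/6 + (1/66)*sqrt(6985), which is (3/1016)*sqrt(6985).
List the singular points by increasing real part (a conjugate pair: the negative imaginary part first).


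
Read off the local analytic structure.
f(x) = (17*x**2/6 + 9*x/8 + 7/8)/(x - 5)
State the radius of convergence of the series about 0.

The radius of convergence is 5.

Denominator factor (x - 5): pole of order 1 at 5, modulus 5.
The radius of convergence is the smallest modulus among the singular points: 5.


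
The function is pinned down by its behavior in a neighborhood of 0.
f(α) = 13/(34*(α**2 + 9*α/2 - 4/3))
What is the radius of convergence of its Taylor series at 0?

The radius of convergence is -9/4 + (1/12)*sqrt(921).

Denominator factor (α**2 + 9*α/2 - 4/3): discriminant 307/12, real irrational roots -9/4 + (1/12)*sqrt(921) and -9/4 - (1/12)*sqrt(921); poles of order 1, moduli -9/4 + (1/12)*sqrt(921) and 9/4 + (1/12)*sqrt(921).
The radius of convergence is the smallest modulus among the singular points: -9/4 + (1/12)*sqrt(921).


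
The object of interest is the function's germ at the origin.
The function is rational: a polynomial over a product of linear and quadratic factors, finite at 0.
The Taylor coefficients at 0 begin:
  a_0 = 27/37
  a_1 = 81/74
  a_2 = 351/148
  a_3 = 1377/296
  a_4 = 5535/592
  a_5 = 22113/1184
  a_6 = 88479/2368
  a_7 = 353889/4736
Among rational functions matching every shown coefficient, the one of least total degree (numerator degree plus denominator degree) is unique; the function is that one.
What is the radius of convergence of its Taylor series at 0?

No rational of total degree below 2 reproduces all 8 coefficients; solving the [0/2] Pade equations on them gives f(ρ) = -27/(37*(ρ - 1/2)*(ρ + 2)), whose expansion matches every shown term.
Denominator factor (ρ - 1/2): pole of order 1 at 1/2, modulus 1/2.
Denominator factor (ρ + 2): pole of order 1 at -2, modulus 2.
The radius of convergence is the smallest modulus among the singular points: 1/2.

The radius of convergence is 1/2.


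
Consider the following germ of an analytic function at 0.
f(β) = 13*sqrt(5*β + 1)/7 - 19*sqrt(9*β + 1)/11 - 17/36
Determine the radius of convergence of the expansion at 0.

Branch term (13/7)*sqrt(1 - β/(-1/5)): its argument vanishes at β = -1/5, a square-root branch point, modulus 1/5.
Branch term (-19/11)*sqrt(1 - β/(-1/9)): its argument vanishes at β = -1/9, a square-root branch point, modulus 1/9.
The radius of convergence is the smallest modulus among the singular points: 1/9.

The radius of convergence is 1/9.


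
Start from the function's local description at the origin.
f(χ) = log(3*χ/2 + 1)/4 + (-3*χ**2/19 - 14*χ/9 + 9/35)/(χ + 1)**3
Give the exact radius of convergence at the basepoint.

Denominator factor (χ + 1)^3: pole of order 3 at -1, modulus 1.
Branch term (1/4)*log(1 - χ/(-2/3)): its argument vanishes at χ = -2/3, a logarithmic branch point, modulus 2/3.
The radius of convergence is the smallest modulus among the singular points: 2/3.

The radius of convergence is 2/3.


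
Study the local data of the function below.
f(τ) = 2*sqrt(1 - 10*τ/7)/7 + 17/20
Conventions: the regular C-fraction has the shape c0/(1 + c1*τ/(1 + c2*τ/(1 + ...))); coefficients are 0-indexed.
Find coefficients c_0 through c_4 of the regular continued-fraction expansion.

Taylor coefficients (expand at 0): a_0 = 159/140, a_1 = -10/49, a_2 = -25/343, a_3 = -125/2401, a_4 = -3125/67228.
c0 = a_0 = 159/140. Peel one level at a time: if S = 1 + c*τ/S' with S'(0) = 1, then c is the τ-coefficient of S and S' = c*τ/(S - 1).
S_1 = c0/f = 1 + (200/1113)*τ + (119500/1238769)*τ^2 + ...; c1 = 200/1113.
S_2 = c1*τ/(S_1 - 1) = 1 + (-1195/2226)*τ + (-25/196)*τ^2 + ...; c2 = -1195/2226.
S_3 = c2*τ/(S_2 - 1) = 1 + (-795/3346)*τ + (-1268025/11195716)*τ^2 + ...; c3 = -795/3346.
S_4 = c3*τ/(S_3 - 1) = 1 + (-1595/3346)*τ + ...; c4 = -1595/3346.

The regular C-fraction coefficients are [159/140, 200/1113, -1195/2226, -795/3346, -1595/3346].


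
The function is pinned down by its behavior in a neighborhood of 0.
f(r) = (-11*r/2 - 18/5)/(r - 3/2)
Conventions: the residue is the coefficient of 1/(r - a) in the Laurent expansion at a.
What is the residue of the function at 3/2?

At the order-1 pole 3/2 set g(r) = (r - (3/2))*f(r) = -11*r/2 - 18/5.
Simple pole: residue = g(a) at a = 3/2, which is -237/20.

The residue is -237/20.


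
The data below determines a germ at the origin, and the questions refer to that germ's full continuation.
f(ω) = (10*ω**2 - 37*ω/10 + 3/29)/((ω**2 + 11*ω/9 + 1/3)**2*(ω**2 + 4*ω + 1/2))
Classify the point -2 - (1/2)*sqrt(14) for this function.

The point is a pole of order 1.

The denominator factor ω**2 + 4*ω + 1/2 vanishes at -2 - (1/2)*sqrt(14) and appears to the power 1; the numerator there equals 11963/145 + (437/20)*sqrt(14), nonzero, and no other factor vanishes.
Hence a pole whose order is the multiplicity, 1.


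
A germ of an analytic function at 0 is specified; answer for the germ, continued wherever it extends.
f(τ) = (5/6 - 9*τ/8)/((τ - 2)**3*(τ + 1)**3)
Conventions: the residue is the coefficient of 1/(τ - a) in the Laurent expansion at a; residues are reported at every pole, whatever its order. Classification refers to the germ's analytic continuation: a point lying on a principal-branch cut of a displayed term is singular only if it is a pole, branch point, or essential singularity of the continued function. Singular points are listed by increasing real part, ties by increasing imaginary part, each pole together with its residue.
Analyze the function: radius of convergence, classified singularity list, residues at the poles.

Radius of convergence at 0: 1.
At -1: a pole of order 3; residue -13/1944.
At 2: a pole of order 3; residue 13/1944.

Denominator factor (τ + 1)^3: pole of order 3 at -1, modulus 1.
Denominator factor (τ - 2)^3: pole of order 3 at 2, modulus 2.
The radius of convergence is the smallest modulus among the singular points: 1.
At the order-3 pole -1 set g(τ) = (τ - (-1))^3*f(τ) = (5/6 - 9*τ/8)/(τ - 2)**3.
Order-3 pole: residue = g''(a)/2; g''(-1) = -13/972, so the residue is -13/1944.
At the order-3 pole 2 set g(τ) = (τ - (2))^3*f(τ) = (5/6 - 9*τ/8)/(τ + 1)**3.
Order-3 pole: residue = g''(a)/2; g''(2) = 13/972, so the residue is 13/1944.
List the singular points by increasing real part (a conjugate pair: the negative imaginary part first).


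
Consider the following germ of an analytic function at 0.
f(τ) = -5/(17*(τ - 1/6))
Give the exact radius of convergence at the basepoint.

Denominator factor (τ - 1/6): pole of order 1 at 1/6, modulus 1/6.
The radius of convergence is the smallest modulus among the singular points: 1/6.

The radius of convergence is 1/6.


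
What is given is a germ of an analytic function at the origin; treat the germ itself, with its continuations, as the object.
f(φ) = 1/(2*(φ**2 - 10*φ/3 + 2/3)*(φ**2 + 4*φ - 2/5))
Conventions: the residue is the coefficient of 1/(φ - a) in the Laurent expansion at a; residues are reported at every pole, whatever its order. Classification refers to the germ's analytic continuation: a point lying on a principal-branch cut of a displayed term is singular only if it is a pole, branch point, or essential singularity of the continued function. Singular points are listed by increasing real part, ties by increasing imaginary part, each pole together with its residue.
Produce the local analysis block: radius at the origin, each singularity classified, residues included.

Radius of convergence at 0: -2 + (1/5)*sqrt(110).
At -2 - (1/5)*sqrt(110): a pole of order 1; residue 825/4912 - (885/54032)*sqrt(110).
At -2 + (1/5)*sqrt(110): a pole of order 1; residue 825/4912 + (885/54032)*sqrt(110).
At 5/3 - (1/3)*sqrt(19): a pole of order 1; residue -825/4912 - (3765/93328)*sqrt(19).
At 5/3 + (1/3)*sqrt(19): a pole of order 1; residue -825/4912 + (3765/93328)*sqrt(19).

Denominator factor (φ**2 + 4*φ - 2/5): discriminant 88/5, real irrational roots -2 + (1/5)*sqrt(110) and -2 - (1/5)*sqrt(110); poles of order 1, moduli -2 + (1/5)*sqrt(110) and 2 + (1/5)*sqrt(110).
Denominator factor (φ**2 - 10*φ/3 + 2/3): discriminant 76/9, real irrational roots 5/3 + (1/3)*sqrt(19) and 5/3 - (1/3)*sqrt(19); poles of order 1, moduli 5/3 + (1/3)*sqrt(19) and 5/3 - (1/3)*sqrt(19).
The radius of convergence is the smallest modulus among the singular points: -2 + (1/5)*sqrt(110).
The factor φ**2 + 4*φ - 2/5 splits as (φ - a)(φ - a') with a = -2 - (1/5)*sqrt(110), a' = -2 + (1/5)*sqrt(110). At the order-1 pole a set g(φ) = (φ - a)*f(φ) = [1/(2*(φ**2 - 10*φ/3 + 2/3))] / (φ - a').
Simple pole: residue = g(a) at a = -2 - (1/5)*sqrt(110), which is 825/4912 - (885/54032)*sqrt(110).
The factor φ**2 + 4*φ - 2/5 splits as (φ - a)(φ - a') with a = -2 + (1/5)*sqrt(110), a' = -2 - (1/5)*sqrt(110). At the order-1 pole a set g(φ) = (φ - a)*f(φ) = [1/(2*(φ**2 - 10*φ/3 + 2/3))] / (φ - a').
Simple pole: residue = g(a) at a = -2 + (1/5)*sqrt(110), which is 825/4912 + (885/54032)*sqrt(110).
The factor φ**2 - 10*φ/3 + 2/3 splits as (φ - a)(φ - a') with a = 5/3 - (1/3)*sqrt(19), a' = 5/3 + (1/3)*sqrt(19). At the order-1 pole a set g(φ) = (φ - a)*f(φ) = [1/(2*(φ**2 + 4*φ - 2/5))] / (φ - a').
Simple pole: residue = g(a) at a = 5/3 - (1/3)*sqrt(19), which is -825/4912 - (3765/93328)*sqrt(19).
The factor φ**2 - 10*φ/3 + 2/3 splits as (φ - a)(φ - a') with a = 5/3 + (1/3)*sqrt(19), a' = 5/3 - (1/3)*sqrt(19). At the order-1 pole a set g(φ) = (φ - a)*f(φ) = [1/(2*(φ**2 + 4*φ - 2/5))] / (φ - a').
Simple pole: residue = g(a) at a = 5/3 + (1/3)*sqrt(19), which is -825/4912 + (3765/93328)*sqrt(19).
List the singular points by increasing real part (a conjugate pair: the negative imaginary part first).
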